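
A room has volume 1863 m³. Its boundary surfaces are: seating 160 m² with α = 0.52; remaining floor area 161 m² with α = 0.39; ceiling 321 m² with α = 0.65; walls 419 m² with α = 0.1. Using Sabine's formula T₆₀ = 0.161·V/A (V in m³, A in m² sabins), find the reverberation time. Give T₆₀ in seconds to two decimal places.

A = Σ Sᵢαᵢ = 160·0.52 + 161·0.39 + 321·0.65 + 419·0.1 = 396.54 m².
T₆₀ = 0.161 × 1863 / 396.54 = 0.756 s.

0.76 s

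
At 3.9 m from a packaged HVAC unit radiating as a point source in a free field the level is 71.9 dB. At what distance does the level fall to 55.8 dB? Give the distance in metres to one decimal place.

For a point source L₁ − L₂ = 20·log₁₀(r₂/r₁), so r₂ = r₁·10^((L₁−L₂)/20).
r₂ = 3.9·10^((71.9−55.8)/20) = 3.9·10^(16.1/20) = 24.89 m.

24.9 m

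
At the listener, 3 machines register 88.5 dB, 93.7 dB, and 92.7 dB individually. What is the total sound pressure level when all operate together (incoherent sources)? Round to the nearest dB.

Incoherent sources combine by intensity addition: L_total = 10·log₁₀(Σ 10^(L_i/10)).
Σ 10^(L/10) = 10^(88.5/10) + 10^(93.7/10) + 10^(92.7/10) = 4.914e+09.
L_total = 10·log₁₀(4.914e+09) = 96.91 dB.

97 dB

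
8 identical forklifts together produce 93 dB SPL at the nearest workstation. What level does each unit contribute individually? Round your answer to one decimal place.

84.0 dB SPL

For N identical incoherent sources L_total = L₁ + 10·log₁₀ N, so L₁ = 93 − 10·log₁₀(8) = 93 − 9.031.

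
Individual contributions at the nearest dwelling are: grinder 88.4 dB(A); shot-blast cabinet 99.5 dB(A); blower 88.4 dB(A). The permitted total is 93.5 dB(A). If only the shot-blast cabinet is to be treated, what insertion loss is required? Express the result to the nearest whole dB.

10 dB

The untreated sources together contribute 10^(88.4/10) + 10^(88.4/10) = 1.384e+09, i.e. 91.41 dB(A).
To meet 93.5 dB(A) overall, the treated shot-blast cabinet may contribute at most 10^(93.5/10) − 1.384e+09 = 8.551e+08, i.e. 89.32 dB(A).
Required insertion loss = 99.5 − 89.32 = 10.18 dB.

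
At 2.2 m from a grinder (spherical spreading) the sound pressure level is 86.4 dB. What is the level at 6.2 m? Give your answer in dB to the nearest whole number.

Spherical spreading from a point source gives a 20·log₁₀(r₂/r₁) drop.
L₂ = 86.4 − 20·log₁₀(6.2/2.2) = 86.4 − 8.999 = 77.40 dB.

77 dB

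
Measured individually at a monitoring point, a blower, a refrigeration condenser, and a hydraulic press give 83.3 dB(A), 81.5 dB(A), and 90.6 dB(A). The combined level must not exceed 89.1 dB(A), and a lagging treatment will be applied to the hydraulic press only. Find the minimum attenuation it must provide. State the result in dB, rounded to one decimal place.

Everything except the hydraulic press sums to 10^(83.3/10) + 10^(81.5/10) = 3.550e+08 in linear terms, 85.50 dB(A).
To meet 89.1 dB(A) overall, the treated hydraulic press may contribute at most 10^(89.1/10) − 3.550e+08 = 4.578e+08, i.e. 86.61 dB(A).
Required insertion loss = 90.6 − 86.61 = 3.99 dB.

4.0 dB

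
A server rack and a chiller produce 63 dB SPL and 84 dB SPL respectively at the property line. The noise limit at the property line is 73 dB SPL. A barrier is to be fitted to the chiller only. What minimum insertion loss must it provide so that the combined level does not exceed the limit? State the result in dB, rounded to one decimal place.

11.5 dB

Fixed contribution from the other source: Σ 10^(L/10) = 10^(63/10) = 1.995e+06 (63.00 dB SPL).
To meet 73 dB SPL overall, the treated chiller may contribute at most 10^(73/10) − 1.995e+06 = 1.796e+07, i.e. 72.54 dB SPL.
Required insertion loss = 84 − 72.54 = 11.46 dB.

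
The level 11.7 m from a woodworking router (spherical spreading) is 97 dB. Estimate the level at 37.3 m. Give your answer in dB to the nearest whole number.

Spherical spreading from a point source gives a 20·log₁₀(r₂/r₁) drop.
L₂ = 97 − 20·log₁₀(37.3/11.7) = 97 − 10.070 = 86.93 dB.

87 dB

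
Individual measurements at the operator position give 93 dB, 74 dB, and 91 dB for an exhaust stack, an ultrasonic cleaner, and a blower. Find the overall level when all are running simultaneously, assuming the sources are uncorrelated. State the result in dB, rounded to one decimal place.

Incoherent sources combine by intensity addition: L_total = 10·log₁₀(Σ 10^(L_i/10)).
Σ 10^(L/10) = 10^(93/10) + 10^(74/10) + 10^(91/10) = 3.279e+09.
L_total = 10·log₁₀(3.279e+09) = 95.16 dB.

95.2 dB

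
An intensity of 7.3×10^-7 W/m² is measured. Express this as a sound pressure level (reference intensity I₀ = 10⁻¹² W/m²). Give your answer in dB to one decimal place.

58.6 dB

L = 10·log₁₀(I/I₀) = 10·log₁₀(7.3×10^-7/10⁻¹²) = 10·log₁₀(7.3×10^5).
L = 10·(0.8633 + 5) = 58.63 dB.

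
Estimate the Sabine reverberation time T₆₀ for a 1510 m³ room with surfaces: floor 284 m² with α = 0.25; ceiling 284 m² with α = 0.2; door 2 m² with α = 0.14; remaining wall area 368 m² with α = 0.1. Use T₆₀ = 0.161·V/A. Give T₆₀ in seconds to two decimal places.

Total absorption A = 284·0.25 + 284·0.2 + 2·0.14 + 368·0.1 = 164.88 m² sabins.
T₆₀ = 0.161·V/A = 0.161·1510/164.88 = 1.474 s.

1.47 s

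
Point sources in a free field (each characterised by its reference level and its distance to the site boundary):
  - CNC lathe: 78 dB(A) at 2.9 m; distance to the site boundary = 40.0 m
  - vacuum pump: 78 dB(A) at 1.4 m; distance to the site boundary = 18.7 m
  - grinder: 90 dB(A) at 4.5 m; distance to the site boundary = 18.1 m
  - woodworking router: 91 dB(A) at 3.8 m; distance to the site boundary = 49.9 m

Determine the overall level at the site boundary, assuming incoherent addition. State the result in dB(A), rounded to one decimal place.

Propagate each source to the receiver with L = L_ref − 20·log₁₀(r/r_ref), then add intensities.
CNC lathe: 78 − 20·log₁₀(40.0/2.9) = 78 − 22.79 = 55.21 dB(A).
vacuum pump: 78 − 20·log₁₀(18.7/1.4) = 78 − 22.51 = 55.49 dB(A).
grinder: 90 − 20·log₁₀(18.1/4.5) = 90 − 12.09 = 77.91 dB(A).
woodworking router: 91 − 20·log₁₀(49.9/3.8) = 91 − 22.37 = 68.63 dB(A).
Σ 10^(L/10) = 6.980e+07 → L_total = 10·log₁₀(6.980e+07) = 78.44 dB(A).

78.4 dB(A)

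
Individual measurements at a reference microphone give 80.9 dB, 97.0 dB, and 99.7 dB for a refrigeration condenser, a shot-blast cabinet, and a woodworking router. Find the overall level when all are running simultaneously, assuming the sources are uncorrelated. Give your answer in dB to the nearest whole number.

102 dB

Incoherent sources combine by intensity addition: L_total = 10·log₁₀(Σ 10^(L_i/10)).
Σ 10^(L/10) = 10^(80.9/10) + 10^(97.0/10) + 10^(99.7/10) = 1.447e+10.
L_total = 10·log₁₀(1.447e+10) = 101.60 dB.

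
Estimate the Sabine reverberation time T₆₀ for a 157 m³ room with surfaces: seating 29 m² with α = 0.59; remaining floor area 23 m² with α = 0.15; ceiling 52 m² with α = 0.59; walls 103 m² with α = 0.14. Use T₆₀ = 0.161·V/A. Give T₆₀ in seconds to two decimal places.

Total absorption A = 29·0.59 + 23·0.15 + 52·0.59 + 103·0.14 = 65.66 m² sabins.
T₆₀ = 0.161·V/A = 0.161·157/65.66 = 0.385 s.

0.38 s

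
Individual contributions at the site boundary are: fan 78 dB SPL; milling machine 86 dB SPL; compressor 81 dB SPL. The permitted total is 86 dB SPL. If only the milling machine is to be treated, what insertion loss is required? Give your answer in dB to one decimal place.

Fixed contribution from the other sources: Σ 10^(L/10) = 10^(78/10) + 10^(81/10) = 1.890e+08 (82.76 dB SPL).
The limit corresponds to 10^(86/10) = 3.981e+08; subtracting the fixed part leaves 2.091e+08 for the milling machine, i.e. 83.20 dB SPL.
So the milling machine must be reduced from 86 to 83.20 dB SPL: IL = 2.80 dB.

2.8 dB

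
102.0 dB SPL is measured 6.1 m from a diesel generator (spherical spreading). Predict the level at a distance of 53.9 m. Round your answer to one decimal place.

83.1 dB SPL

Spherical spreading from a point source gives a 20·log₁₀(r₂/r₁) drop.
L₂ = 102.0 − 20·log₁₀(53.9/6.1) = 102.0 − 18.925 = 83.07 dB SPL.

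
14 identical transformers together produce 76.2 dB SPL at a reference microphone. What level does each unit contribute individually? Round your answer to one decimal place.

14 equal contributions raise the level by 10·log₁₀ 14 = 11.461 dB, so each unit alone gives 76.2 − 11.461.

64.7 dB SPL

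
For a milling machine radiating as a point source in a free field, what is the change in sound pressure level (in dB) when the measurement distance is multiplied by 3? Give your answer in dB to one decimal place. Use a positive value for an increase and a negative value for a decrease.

-9.5 dB

Point-source spreading: ΔL = −20·log₁₀(r₂/r₁).
ΔL = −20·log₁₀(3) = -9.54 dB.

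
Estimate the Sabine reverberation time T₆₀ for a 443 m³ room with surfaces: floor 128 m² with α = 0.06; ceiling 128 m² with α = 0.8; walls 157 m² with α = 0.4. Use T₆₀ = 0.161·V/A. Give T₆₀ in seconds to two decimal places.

A = Σ Sᵢαᵢ = 128·0.06 + 128·0.8 + 157·0.4 = 172.88 m².
T₆₀ = 0.161 × 443 / 172.88 = 0.413 s.

0.41 s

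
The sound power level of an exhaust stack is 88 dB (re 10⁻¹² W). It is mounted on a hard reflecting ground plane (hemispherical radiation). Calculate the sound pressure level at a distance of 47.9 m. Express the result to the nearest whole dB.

The power spreads over a hemisphere of area 2π·r², so L_p = L_w − 10·log₁₀(2π·r²).
2π·r² = 1.442e+04 m², 10·log₁₀ of that is 41.589 dB.
L_p = 88 − 41.589 = 46.41 dB.

46 dB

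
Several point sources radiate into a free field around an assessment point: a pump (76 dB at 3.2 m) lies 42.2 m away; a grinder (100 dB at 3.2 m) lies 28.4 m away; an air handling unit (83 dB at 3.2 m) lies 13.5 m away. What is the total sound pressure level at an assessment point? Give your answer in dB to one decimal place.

First find each source's level at the receiver (point-source: −20·log₁₀(r/r_ref)), then combine on an intensity basis.
pump: 76 − 20·log₁₀(42.2/3.2) = 76 − 22.40 = 53.60 dB.
grinder: 100 − 20·log₁₀(28.4/3.2) = 100 − 18.96 = 81.04 dB.
air handling unit: 83 − 20·log₁₀(13.5/3.2) = 83 − 12.50 = 70.50 dB.
Σ 10^(L/10) = 1.384e+08 → L_total = 10·log₁₀(1.384e+08) = 81.41 dB.

81.4 dB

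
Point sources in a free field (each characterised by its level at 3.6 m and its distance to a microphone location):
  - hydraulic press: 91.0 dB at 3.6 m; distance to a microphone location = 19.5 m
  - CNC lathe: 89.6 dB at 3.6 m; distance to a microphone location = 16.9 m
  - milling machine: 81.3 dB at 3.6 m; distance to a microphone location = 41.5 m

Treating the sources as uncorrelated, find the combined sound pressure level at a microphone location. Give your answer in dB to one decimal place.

Propagate each source to the receiver with L = L_ref − 20·log₁₀(r/r_ref), then add intensities.
hydraulic press: 91.0 − 20·log₁₀(19.5/3.6) = 91.0 − 14.67 = 76.33 dB.
CNC lathe: 89.6 − 20·log₁₀(16.9/3.6) = 89.6 − 13.43 = 76.17 dB.
milling machine: 81.3 − 20·log₁₀(41.5/3.6) = 81.3 − 21.23 = 60.07 dB.
Σ 10^(L/10) = 8.531e+07 → L_total = 10·log₁₀(8.531e+07) = 79.31 dB.

79.3 dB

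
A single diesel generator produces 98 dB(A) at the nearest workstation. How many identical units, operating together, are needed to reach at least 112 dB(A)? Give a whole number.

26

Need L₁ + 10·log₁₀ N ≥ 112, i.e. log₁₀ N ≥ 1.40.
N ≥ 10^(14.0/10) = 25.119, so N = 26.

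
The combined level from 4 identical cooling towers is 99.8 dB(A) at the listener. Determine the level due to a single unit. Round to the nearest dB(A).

For N identical incoherent sources L_total = L₁ + 10·log₁₀ N, so L₁ = 99.8 − 10·log₁₀(4) = 99.8 − 6.021.

94 dB(A)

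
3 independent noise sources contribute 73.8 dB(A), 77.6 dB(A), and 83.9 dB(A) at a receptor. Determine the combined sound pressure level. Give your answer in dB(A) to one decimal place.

85.1 dB(A)

Incoherent sources combine by intensity addition: L_total = 10·log₁₀(Σ 10^(L_i/10)).
Σ 10^(L/10) = 10^(73.8/10) + 10^(77.6/10) + 10^(83.9/10) = 3.270e+08.
L_total = 10·log₁₀(3.270e+08) = 85.15 dB(A).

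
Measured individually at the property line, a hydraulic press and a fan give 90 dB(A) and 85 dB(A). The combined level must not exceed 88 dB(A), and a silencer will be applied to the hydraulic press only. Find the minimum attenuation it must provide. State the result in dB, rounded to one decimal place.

5.0 dB

The untreated sources together contribute 10^(85/10) = 3.162e+08, i.e. 85.00 dB(A).
The limit corresponds to 10^(88/10) = 6.310e+08; subtracting the fixed part leaves 3.147e+08 for the hydraulic press, i.e. 84.98 dB(A).
So the hydraulic press must be reduced from 90 to 84.98 dB(A): IL = 5.02 dB.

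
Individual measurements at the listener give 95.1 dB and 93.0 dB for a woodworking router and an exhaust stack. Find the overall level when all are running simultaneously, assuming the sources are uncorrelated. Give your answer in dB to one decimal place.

97.2 dB

Incoherent sources combine by intensity addition: L_total = 10·log₁₀(Σ 10^(L_i/10)).
Σ 10^(L/10) = 10^(95.1/10) + 10^(93.0/10) = 5.231e+09.
L_total = 10·log₁₀(5.231e+09) = 97.19 dB.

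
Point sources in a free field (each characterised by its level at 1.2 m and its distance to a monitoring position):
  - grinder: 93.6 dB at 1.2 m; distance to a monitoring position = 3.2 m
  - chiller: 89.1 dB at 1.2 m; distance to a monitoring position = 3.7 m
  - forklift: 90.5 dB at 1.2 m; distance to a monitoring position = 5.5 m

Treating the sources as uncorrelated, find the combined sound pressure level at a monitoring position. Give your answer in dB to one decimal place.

86.6 dB

Propagate each source to the receiver with L = L_ref − 20·log₁₀(r/r_ref), then add intensities.
grinder: 93.6 − 20·log₁₀(3.2/1.2) = 93.6 − 8.52 = 85.08 dB.
chiller: 89.1 − 20·log₁₀(3.7/1.2) = 89.1 − 9.78 = 79.32 dB.
forklift: 90.5 − 20·log₁₀(5.5/1.2) = 90.5 − 13.22 = 77.28 dB.
Σ 10^(L/10) = 4.611e+08 → L_total = 10·log₁₀(4.611e+08) = 86.64 dB.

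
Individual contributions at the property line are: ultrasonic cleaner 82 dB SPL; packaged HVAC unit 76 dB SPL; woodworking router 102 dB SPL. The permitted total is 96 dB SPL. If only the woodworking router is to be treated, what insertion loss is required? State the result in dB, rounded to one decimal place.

6.2 dB

The untreated sources together contribute 10^(82/10) + 10^(76/10) = 1.983e+08, i.e. 82.97 dB SPL.
To meet 96 dB SPL overall, the treated woodworking router may contribute at most 10^(96/10) − 1.983e+08 = 3.783e+09, i.e. 95.78 dB SPL.
So the woodworking router must be reduced from 102 to 95.78 dB SPL: IL = 6.22 dB.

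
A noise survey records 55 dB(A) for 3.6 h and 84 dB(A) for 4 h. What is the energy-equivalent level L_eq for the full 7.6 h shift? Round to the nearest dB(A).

Weight each interval's intensity by its duration and average over T = 7.6 h:
Σ tᵢ·10^(Lᵢ/10) = 3.6·10^(55/10) + 4·10^(84/10) = 1.006e+09.
L_eq = 10·log₁₀(1.006e+09/7.6) = 81.22 dB(A).

81 dB(A)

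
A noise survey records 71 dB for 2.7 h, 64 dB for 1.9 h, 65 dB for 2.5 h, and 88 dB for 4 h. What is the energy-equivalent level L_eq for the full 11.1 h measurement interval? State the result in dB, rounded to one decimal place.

83.6 dB

Weight each interval's intensity by its duration and average over T = 11.1 h:
Σ tᵢ·10^(Lᵢ/10) = 2.7·10^(71/10) + 1.9·10^(64/10) + 2.5·10^(65/10) + 4·10^(88/10) = 2.570e+09.
L_eq = 10·log₁₀(2.570e+09/11.1) = 83.65 dB.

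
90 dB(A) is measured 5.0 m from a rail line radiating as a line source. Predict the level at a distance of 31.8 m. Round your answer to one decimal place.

Line-source attenuation: ΔL = 10·log₁₀(r₂/r₁) = 10·log₁₀(31.8/5.0) = 8.035 dB.
L₂ = 90 − 10·log₁₀(31.8/5.0) = 90 − 8.035 = 81.97 dB(A).

82.0 dB(A)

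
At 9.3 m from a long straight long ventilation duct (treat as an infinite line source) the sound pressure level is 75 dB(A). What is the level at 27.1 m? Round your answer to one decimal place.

70.4 dB(A)

Cylindrical spreading from a line source gives a 10·log₁₀(r₂/r₁) drop.
L₂ = 75 − 10·log₁₀(27.1/9.3) = 75 − 4.645 = 70.36 dB(A).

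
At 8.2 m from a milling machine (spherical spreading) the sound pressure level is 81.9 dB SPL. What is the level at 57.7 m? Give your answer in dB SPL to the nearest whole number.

Spherical spreading from a point source gives a 20·log₁₀(r₂/r₁) drop.
L₂ = 81.9 − 20·log₁₀(57.7/8.2) = 81.9 − 16.947 = 64.95 dB SPL.

65 dB SPL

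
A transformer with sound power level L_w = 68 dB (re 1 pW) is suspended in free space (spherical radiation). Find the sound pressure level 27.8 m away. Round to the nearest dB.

28 dB

The power spreads over a sphere of area 4π·r², so L_p = L_w − 10·log₁₀(4π·r²).
4π·r² = 9712 m², 10·log₁₀ of that is 39.873 dB.
L_p = 68 − 39.873 = 28.13 dB.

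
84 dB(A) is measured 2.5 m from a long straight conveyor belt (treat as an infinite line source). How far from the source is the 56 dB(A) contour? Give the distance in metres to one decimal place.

For a line source L₁ − L₂ = 10·log₁₀(r₂/r₁), so r₂ = r₁·10^((L₁−L₂)/10).
r₂ = 2.5·10^((84−56)/10) = 2.5·10^(28.0/10) = 1577.39 m.

1577.4 m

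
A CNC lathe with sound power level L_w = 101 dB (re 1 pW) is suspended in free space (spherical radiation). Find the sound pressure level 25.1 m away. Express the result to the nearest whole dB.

62 dB

L_p = L_w − 10·log₁₀(4π·r²) with r = 25.1 m.
4π·r² = 7917 m², 10·log₁₀ of that is 38.986 dB.
L_p = 101 − 38.986 = 62.01 dB.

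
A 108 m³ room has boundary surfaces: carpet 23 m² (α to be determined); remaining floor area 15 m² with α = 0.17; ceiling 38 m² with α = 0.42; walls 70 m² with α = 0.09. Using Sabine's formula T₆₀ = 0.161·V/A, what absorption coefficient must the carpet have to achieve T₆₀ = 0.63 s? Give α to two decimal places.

0.12

From T₆₀ = 0.161·V/A, the target T₆₀ = 0.63 s needs A = 0.161·108/0.63 = 27.60 m².
Absorption from the other surfaces = 15·0.17 + 38·0.42 + 70·0.09 = 24.81 m², so the carpet must supply 2.79 m² over 23 m².
α = 2.79/23 = 0.121.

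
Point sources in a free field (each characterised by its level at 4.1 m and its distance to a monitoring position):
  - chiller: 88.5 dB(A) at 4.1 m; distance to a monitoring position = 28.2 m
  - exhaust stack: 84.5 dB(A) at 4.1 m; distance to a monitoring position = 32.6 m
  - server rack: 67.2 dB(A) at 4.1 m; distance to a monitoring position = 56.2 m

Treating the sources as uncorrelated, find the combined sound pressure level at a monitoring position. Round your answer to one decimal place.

First find each source's level at the receiver (point-source: −20·log₁₀(r/r_ref)), then combine on an intensity basis.
chiller: 88.5 − 20·log₁₀(28.2/4.1) = 88.5 − 16.75 = 71.75 dB(A).
exhaust stack: 84.5 − 20·log₁₀(32.6/4.1) = 84.5 − 18.01 = 66.49 dB(A).
server rack: 67.2 − 20·log₁₀(56.2/4.1) = 67.2 − 22.74 = 44.46 dB(A).
Σ 10^(L/10) = 1.945e+07 → L_total = 10·log₁₀(1.945e+07) = 72.89 dB(A).

72.9 dB(A)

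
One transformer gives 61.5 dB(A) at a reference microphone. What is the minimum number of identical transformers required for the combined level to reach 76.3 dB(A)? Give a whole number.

The shortfall is 76.3 − 61.5 = 14.8 dB, and N units add 10·log₁₀ N, so need 10·log₁₀ N ≥ 14.8.
N ≥ 10^(14.8/10) = 30.200, so N = 31.

31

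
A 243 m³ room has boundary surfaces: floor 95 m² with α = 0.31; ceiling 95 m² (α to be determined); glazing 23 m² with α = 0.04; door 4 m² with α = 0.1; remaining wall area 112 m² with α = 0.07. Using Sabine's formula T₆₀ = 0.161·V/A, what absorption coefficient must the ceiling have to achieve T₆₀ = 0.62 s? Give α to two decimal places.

From T₆₀ = 0.161·V/A, the target T₆₀ = 0.62 s needs A = 0.161·243/0.62 = 63.10 m².
Absorption from the other surfaces = 95·0.31 + 23·0.04 + 4·0.1 + 112·0.07 = 38.61 m², so the ceiling must supply 24.49 m² over 95 m².
α = 24.49/95 = 0.258.

0.26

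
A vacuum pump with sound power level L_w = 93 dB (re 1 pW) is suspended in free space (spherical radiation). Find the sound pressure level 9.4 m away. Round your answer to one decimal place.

L_p = L_w − 10·log₁₀(4π·r²) with r = 9.4 m.
4π·r² = 1110 m², 10·log₁₀ of that is 30.455 dB.
L_p = 93 − 30.455 = 62.55 dB.

62.5 dB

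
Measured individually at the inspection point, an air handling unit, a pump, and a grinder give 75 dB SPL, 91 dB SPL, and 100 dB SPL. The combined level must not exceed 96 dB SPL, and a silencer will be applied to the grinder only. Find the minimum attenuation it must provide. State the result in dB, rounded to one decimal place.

The untreated sources together contribute 10^(75/10) + 10^(91/10) = 1.291e+09, i.e. 91.11 dB SPL.
To meet 96 dB SPL overall, the treated grinder may contribute at most 10^(96/10) − 1.291e+09 = 2.691e+09, i.e. 94.30 dB SPL.
Required insertion loss = 100 − 94.30 = 5.70 dB.

5.7 dB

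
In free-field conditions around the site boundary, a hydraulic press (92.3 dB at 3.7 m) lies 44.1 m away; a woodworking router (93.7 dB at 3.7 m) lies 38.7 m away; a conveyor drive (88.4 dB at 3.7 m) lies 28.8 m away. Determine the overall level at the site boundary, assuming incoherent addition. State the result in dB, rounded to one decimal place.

76.5 dB

Propagate each source to the receiver with L = L_ref − 20·log₁₀(r/r_ref), then add intensities.
hydraulic press: 92.3 − 20·log₁₀(44.1/3.7) = 92.3 − 21.52 = 70.78 dB.
woodworking router: 93.7 − 20·log₁₀(38.7/3.7) = 93.7 − 20.39 = 73.31 dB.
conveyor drive: 88.4 − 20·log₁₀(28.8/3.7) = 88.4 − 17.82 = 70.58 dB.
Σ 10^(L/10) = 4.480e+07 → L_total = 10·log₁₀(4.480e+07) = 76.51 dB.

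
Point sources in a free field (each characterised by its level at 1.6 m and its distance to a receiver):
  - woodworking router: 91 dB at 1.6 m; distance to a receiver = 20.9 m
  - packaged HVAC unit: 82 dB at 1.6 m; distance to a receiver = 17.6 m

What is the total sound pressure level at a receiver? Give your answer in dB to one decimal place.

69.4 dB

Propagate each source to the receiver with L = L_ref − 20·log₁₀(r/r_ref), then add intensities.
woodworking router: 91 − 20·log₁₀(20.9/1.6) = 91 − 22.32 = 68.68 dB.
packaged HVAC unit: 82 − 20·log₁₀(17.6/1.6) = 82 − 20.83 = 61.17 dB.
Σ 10^(L/10) = 8.688e+06 → L_total = 10·log₁₀(8.688e+06) = 69.39 dB.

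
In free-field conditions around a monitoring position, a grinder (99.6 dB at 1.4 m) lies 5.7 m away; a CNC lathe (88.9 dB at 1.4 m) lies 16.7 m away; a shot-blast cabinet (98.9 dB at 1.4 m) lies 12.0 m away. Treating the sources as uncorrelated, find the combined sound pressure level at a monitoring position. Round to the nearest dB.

88 dB

First find each source's level at the receiver (point-source: −20·log₁₀(r/r_ref)), then combine on an intensity basis.
grinder: 99.6 − 20·log₁₀(5.7/1.4) = 99.6 − 12.19 = 87.41 dB.
CNC lathe: 88.9 − 20·log₁₀(16.7/1.4) = 88.9 − 21.53 = 67.37 dB.
shot-blast cabinet: 98.9 − 20·log₁₀(12.0/1.4) = 98.9 − 18.66 = 80.24 dB.
Σ 10^(L/10) = 6.613e+08 → L_total = 10·log₁₀(6.613e+08) = 88.20 dB.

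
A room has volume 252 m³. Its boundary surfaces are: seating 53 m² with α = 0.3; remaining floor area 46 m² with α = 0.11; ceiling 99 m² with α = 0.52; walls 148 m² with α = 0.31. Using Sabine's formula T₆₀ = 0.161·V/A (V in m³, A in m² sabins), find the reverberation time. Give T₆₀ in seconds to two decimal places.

Total absorption A = 53·0.3 + 46·0.11 + 99·0.52 + 148·0.31 = 118.32 m² sabins.
T₆₀ = 0.161 × 252 / 118.32 = 0.343 s.

0.34 s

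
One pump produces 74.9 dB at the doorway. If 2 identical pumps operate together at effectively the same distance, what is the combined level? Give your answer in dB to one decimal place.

With 2 equal, uncorrelated contributions the intensity is 2× that of one unit, giving a rise of 10·log₁₀ 2.
L_total = 74.9 + 10·log₁₀(2) = 74.9 + 3.010 = 77.91 dB.

77.9 dB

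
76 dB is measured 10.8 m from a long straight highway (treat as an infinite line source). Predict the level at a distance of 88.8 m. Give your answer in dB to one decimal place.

For a line source, L₂ = L₁ − 10·log₁₀(r₂/r₁).
L₂ = 76 − 10·log₁₀(88.8/10.8) = 76 − 9.150 = 66.85 dB.

66.9 dB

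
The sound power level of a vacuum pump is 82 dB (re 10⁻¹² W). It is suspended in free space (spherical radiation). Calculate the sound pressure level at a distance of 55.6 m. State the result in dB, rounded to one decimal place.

The power spreads over a sphere of area 4π·r², so L_p = L_w − 10·log₁₀(4π·r²).
4π·r² = 3.885e+04 m², 10·log₁₀ of that is 45.894 dB.
L_p = 82 − 45.894 = 36.11 dB.

36.1 dB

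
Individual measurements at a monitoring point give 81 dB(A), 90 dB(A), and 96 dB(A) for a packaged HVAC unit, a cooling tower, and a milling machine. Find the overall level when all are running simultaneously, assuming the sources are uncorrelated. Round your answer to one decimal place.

97.1 dB(A)

Incoherent sources combine by intensity addition: L_total = 10·log₁₀(Σ 10^(L_i/10)).
Σ 10^(L/10) = 10^(81/10) + 10^(90/10) + 10^(96/10) = 5.107e+09.
L_total = 10·log₁₀(5.107e+09) = 97.08 dB(A).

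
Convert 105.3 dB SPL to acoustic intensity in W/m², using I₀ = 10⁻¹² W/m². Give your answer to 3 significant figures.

I = I₀·10^(L/10) = 10⁻¹² × 10^(105.3/10) = 10^(-1.470).

0.0339 W/m²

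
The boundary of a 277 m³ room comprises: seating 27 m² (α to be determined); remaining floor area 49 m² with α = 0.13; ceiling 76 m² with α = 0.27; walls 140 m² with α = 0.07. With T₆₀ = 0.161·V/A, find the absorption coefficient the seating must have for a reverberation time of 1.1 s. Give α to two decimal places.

0.14

From T₆₀ = 0.161·V/A, the target T₆₀ = 1.1 s needs A = 0.161·277/1.1 = 40.54 m².
Absorption from the other surfaces = 49·0.13 + 76·0.27 + 140·0.07 = 36.69 m², so the seating must supply 3.85 m² over 27 m².
α = 3.85/27 = 0.143.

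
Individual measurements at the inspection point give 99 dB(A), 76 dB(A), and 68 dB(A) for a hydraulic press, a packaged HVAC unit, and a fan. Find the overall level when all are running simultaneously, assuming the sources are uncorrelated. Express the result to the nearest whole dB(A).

99 dB(A)

Incoherent sources combine by intensity addition: L_total = 10·log₁₀(Σ 10^(L_i/10)).
Σ 10^(L/10) = 10^(99/10) + 10^(76/10) + 10^(68/10) = 7.989e+09.
L_total = 10·log₁₀(7.989e+09) = 99.03 dB(A).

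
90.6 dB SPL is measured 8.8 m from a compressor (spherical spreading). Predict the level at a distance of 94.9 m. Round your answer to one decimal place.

69.9 dB SPL

Spherical spreading from a point source gives a 20·log₁₀(r₂/r₁) drop.
L₂ = 90.6 − 20·log₁₀(94.9/8.8) = 90.6 − 20.656 = 69.94 dB SPL.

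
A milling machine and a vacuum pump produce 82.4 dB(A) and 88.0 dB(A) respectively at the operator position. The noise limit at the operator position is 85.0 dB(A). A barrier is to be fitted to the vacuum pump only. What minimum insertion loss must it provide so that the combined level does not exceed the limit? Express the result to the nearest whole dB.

Everything except the vacuum pump sums to 10^(82.4/10) = 1.738e+08 in linear terms, 82.40 dB(A).
To meet 85.0 dB(A) overall, the treated vacuum pump may contribute at most 10^(85.0/10) − 1.738e+08 = 1.424e+08, i.e. 81.54 dB(A).
So the vacuum pump must be reduced from 88.0 to 81.54 dB(A): IL = 6.46 dB.

6 dB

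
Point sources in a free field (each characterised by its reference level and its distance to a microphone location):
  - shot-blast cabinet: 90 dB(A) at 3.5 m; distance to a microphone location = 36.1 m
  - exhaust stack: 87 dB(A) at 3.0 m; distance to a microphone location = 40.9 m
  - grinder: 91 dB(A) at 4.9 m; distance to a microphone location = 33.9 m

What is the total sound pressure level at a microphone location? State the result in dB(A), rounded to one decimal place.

First find each source's level at the receiver (point-source: −20·log₁₀(r/r_ref)), then combine on an intensity basis.
shot-blast cabinet: 90 − 20·log₁₀(36.1/3.5) = 90 − 20.27 = 69.73 dB(A).
exhaust stack: 87 − 20·log₁₀(40.9/3.0) = 87 − 22.69 = 64.31 dB(A).
grinder: 91 − 20·log₁₀(33.9/4.9) = 91 − 16.80 = 74.20 dB(A).
Σ 10^(L/10) = 3.840e+07 → L_total = 10·log₁₀(3.840e+07) = 75.84 dB(A).

75.8 dB(A)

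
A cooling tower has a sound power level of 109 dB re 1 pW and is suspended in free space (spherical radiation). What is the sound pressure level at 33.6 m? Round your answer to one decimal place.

67.5 dB

The power spreads over a sphere of area 4π·r², so L_p = L_w − 10·log₁₀(4π·r²).
4π·r² = 1.419e+04 m², 10·log₁₀ of that is 41.519 dB.
L_p = 109 − 41.519 = 67.48 dB.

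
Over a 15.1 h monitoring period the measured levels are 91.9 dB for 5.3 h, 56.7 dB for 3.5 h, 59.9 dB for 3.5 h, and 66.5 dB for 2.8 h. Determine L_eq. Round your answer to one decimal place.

87.4 dB

L_eq = 10·log₁₀[(1/T)·Σ tᵢ·10^(Lᵢ/10)] with T = 15.1 h.
Σ tᵢ·10^(Lᵢ/10) = 5.3·10^(91.9/10) + 3.5·10^(56.7/10) + 3.5·10^(59.9/10) + 2.8·10^(66.5/10) = 8.226e+09.
L_eq = 10·log₁₀(8.226e+09/15.1) = 87.36 dB.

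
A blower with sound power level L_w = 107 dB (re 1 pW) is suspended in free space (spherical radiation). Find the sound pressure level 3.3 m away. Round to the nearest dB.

86 dB

Free-field spherical radiation: L_p = L_w − 10·log₁₀(4π·r²), r = 3.3 m.
4π·r² = 136.8 m², 10·log₁₀ of that is 21.362 dB.
L_p = 107 − 21.362 = 85.64 dB.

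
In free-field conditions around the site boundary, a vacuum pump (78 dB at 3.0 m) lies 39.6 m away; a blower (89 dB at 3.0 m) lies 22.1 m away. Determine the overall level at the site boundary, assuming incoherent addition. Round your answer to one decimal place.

First find each source's level at the receiver (point-source: −20·log₁₀(r/r_ref)), then combine on an intensity basis.
vacuum pump: 78 − 20·log₁₀(39.6/3.0) = 78 − 22.41 = 55.59 dB.
blower: 89 − 20·log₁₀(22.1/3.0) = 89 − 17.35 = 71.65 dB.
Σ 10^(L/10) = 1.500e+07 → L_total = 10·log₁₀(1.500e+07) = 71.76 dB.

71.8 dB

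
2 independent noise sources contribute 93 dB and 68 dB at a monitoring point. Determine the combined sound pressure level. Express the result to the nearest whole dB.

93 dB

For uncorrelated sources the intensities add, so convert each level to linear form, sum, and take 10·log₁₀ of the total.
Σ 10^(L/10) = 10^(93/10) + 10^(68/10) = 2.002e+09.
L_total = 10·log₁₀(2.002e+09) = 93.01 dB.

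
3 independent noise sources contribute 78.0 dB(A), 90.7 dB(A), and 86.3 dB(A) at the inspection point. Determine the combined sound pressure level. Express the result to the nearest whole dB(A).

Incoherent sources combine by intensity addition: L_total = 10·log₁₀(Σ 10^(L_i/10)).
Σ 10^(L/10) = 10^(78.0/10) + 10^(90.7/10) + 10^(86.3/10) = 1.665e+09.
L_total = 10·log₁₀(1.665e+09) = 92.21 dB(A).

92 dB(A)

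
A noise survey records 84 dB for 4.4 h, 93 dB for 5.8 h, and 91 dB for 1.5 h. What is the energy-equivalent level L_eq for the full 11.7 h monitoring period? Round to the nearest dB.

L_eq = 10·log₁₀[(1/T)·Σ tᵢ·10^(Lᵢ/10)] with T = 11.7 h.
Σ tᵢ·10^(Lᵢ/10) = 4.4·10^(84/10) + 5.8·10^(93/10) + 1.5·10^(91/10) = 1.457e+10.
L_eq = 10·log₁₀(1.457e+10/11.7) = 90.95 dB.

91 dB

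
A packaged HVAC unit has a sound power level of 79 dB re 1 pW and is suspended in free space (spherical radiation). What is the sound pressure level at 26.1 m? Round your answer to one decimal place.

L_p = L_w − 10·log₁₀(4π·r²) with r = 26.1 m.
4π·r² = 8560 m², 10·log₁₀ of that is 39.325 dB.
L_p = 79 − 39.325 = 39.68 dB.

39.7 dB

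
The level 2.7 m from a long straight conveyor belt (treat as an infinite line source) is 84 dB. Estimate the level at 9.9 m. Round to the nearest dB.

78 dB

For a line source, L₂ = L₁ − 10·log₁₀(r₂/r₁).
L₂ = 84 − 10·log₁₀(9.9/2.7) = 84 − 5.643 = 78.36 dB.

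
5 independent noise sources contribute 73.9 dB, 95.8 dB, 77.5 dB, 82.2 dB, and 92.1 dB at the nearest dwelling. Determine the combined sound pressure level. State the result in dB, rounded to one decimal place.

97.5 dB

Incoherent sources combine by intensity addition: L_total = 10·log₁₀(Σ 10^(L_i/10)).
Σ 10^(L/10) = 10^(73.9/10) + 10^(95.8/10) + 10^(77.5/10) + 10^(82.2/10) + 10^(92.1/10) = 5.670e+09.
L_total = 10·log₁₀(5.670e+09) = 97.54 dB.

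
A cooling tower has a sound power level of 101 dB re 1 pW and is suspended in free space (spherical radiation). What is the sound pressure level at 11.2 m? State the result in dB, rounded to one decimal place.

69.0 dB

Free-field spherical radiation: L_p = L_w − 10·log₁₀(4π·r²), r = 11.2 m.
4π·r² = 1576 m², 10·log₁₀ of that is 31.976 dB.
L_p = 101 − 31.976 = 69.02 dB.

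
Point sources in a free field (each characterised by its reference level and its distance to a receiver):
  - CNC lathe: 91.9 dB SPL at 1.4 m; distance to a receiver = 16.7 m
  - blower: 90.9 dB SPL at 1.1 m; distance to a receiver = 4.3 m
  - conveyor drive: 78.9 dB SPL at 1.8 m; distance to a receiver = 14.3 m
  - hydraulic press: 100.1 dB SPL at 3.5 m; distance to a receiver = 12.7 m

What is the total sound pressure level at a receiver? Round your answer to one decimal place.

89.4 dB SPL

Propagate each source to the receiver with L = L_ref − 20·log₁₀(r/r_ref), then add intensities.
CNC lathe: 91.9 − 20·log₁₀(16.7/1.4) = 91.9 − 21.53 = 70.37 dB SPL.
blower: 90.9 − 20·log₁₀(4.3/1.1) = 90.9 − 11.84 = 79.06 dB SPL.
conveyor drive: 78.9 − 20·log₁₀(14.3/1.8) = 78.9 − 18.00 = 60.90 dB SPL.
hydraulic press: 100.1 − 20·log₁₀(12.7/3.5) = 100.1 − 11.19 = 88.91 dB SPL.
Σ 10^(L/10) = 8.698e+08 → L_total = 10·log₁₀(8.698e+08) = 89.39 dB SPL.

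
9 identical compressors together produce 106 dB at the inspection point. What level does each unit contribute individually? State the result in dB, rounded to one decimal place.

For N identical incoherent sources L_total = L₁ + 10·log₁₀ N, so L₁ = 106 − 10·log₁₀(9) = 106 − 9.542.

96.5 dB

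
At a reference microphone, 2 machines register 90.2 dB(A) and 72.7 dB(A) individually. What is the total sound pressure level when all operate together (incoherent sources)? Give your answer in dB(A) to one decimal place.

90.3 dB(A)

For uncorrelated sources the intensities add, so convert each level to linear form, sum, and take 10·log₁₀ of the total.
Σ 10^(L/10) = 10^(90.2/10) + 10^(72.7/10) = 1.066e+09.
L_total = 10·log₁₀(1.066e+09) = 90.28 dB(A).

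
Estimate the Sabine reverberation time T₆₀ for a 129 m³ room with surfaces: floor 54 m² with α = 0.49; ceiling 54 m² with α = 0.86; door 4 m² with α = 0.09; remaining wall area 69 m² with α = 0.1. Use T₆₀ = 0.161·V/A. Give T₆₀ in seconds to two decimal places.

0.26 s

Summing Sᵢαᵢ: 54·0.49 + 54·0.86 + 4·0.09 + 69·0.1 = 80.16 m².
T₆₀ = 0.161·V/A = 0.161·129/80.16 = 0.259 s.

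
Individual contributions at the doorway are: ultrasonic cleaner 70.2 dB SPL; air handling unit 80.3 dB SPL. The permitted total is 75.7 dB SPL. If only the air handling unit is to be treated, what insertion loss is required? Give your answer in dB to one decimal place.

Everything except the air handling unit sums to 10^(70.2/10) = 1.047e+07 in linear terms, 70.20 dB SPL.
The limit corresponds to 10^(75.7/10) = 3.715e+07; subtracting the fixed part leaves 2.668e+07 for the air handling unit, i.e. 74.26 dB SPL.
Required insertion loss = 80.3 − 74.26 = 6.04 dB.

6.0 dB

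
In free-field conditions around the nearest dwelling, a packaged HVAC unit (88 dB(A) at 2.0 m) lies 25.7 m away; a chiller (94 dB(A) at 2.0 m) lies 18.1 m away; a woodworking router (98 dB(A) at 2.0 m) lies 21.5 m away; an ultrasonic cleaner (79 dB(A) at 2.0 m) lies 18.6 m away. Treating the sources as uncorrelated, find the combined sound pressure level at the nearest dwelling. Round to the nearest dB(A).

80 dB(A)

Propagate each source to the receiver with L = L_ref − 20·log₁₀(r/r_ref), then add intensities.
packaged HVAC unit: 88 − 20·log₁₀(25.7/2.0) = 88 − 22.18 = 65.82 dB(A).
chiller: 94 − 20·log₁₀(18.1/2.0) = 94 − 19.13 = 74.87 dB(A).
woodworking router: 98 − 20·log₁₀(21.5/2.0) = 98 − 20.63 = 77.37 dB(A).
ultrasonic cleaner: 79 − 20·log₁₀(18.6/2.0) = 79 − 19.37 = 59.63 dB(A).
Σ 10^(L/10) = 9.001e+07 → L_total = 10·log₁₀(9.001e+07) = 79.54 dB(A).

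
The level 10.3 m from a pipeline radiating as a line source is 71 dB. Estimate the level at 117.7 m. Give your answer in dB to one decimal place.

For a line source, L₂ = L₁ − 10·log₁₀(r₂/r₁).
L₂ = 71 − 10·log₁₀(117.7/10.3) = 71 − 10.579 = 60.42 dB.

60.4 dB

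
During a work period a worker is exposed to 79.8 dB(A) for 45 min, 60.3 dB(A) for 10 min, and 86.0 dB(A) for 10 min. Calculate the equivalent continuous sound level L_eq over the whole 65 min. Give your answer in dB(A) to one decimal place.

81.1 dB(A)

The energy average is taken in the linear domain: L_eq = 10·log₁₀[(Σ tᵢ·10^(Lᵢ/10))/T], T = 65 min.
Σ tᵢ·10^(Lᵢ/10) = 45·10^(79.8/10) + 10·10^(60.3/10) + 10·10^(86.0/10) = 8.289e+09.
L_eq = 10·log₁₀(8.289e+09/65) = 81.06 dB(A).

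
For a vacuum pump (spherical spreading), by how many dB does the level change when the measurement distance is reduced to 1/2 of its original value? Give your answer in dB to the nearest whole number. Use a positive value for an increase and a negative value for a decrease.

With spherical spreading the level changes by −20·log₁₀(r₂/r₁).
ΔL = −20·log₁₀(0.5) = +6.02 dB.

+6 dB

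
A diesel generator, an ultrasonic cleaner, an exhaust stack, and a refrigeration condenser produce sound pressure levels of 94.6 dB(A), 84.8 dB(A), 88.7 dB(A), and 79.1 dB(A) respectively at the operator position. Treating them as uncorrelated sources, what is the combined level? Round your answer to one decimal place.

Incoherent sources combine by intensity addition: L_total = 10·log₁₀(Σ 10^(L_i/10)).
Σ 10^(L/10) = 10^(94.6/10) + 10^(84.8/10) + 10^(88.7/10) + 10^(79.1/10) = 4.009e+09.
L_total = 10·log₁₀(4.009e+09) = 96.03 dB(A).

96.0 dB(A)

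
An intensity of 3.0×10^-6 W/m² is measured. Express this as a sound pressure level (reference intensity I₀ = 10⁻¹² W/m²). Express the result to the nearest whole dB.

65 dB

I/I₀ = 3.0×10^-6/10⁻¹² = 3.0×10^6, and L = 10·log₁₀(I/I₀).
L = 10·(0.4771 + 6) = 64.77 dB.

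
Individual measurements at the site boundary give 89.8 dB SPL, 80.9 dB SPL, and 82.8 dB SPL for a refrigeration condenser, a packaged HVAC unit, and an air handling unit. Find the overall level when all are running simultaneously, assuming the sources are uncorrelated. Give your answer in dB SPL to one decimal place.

For uncorrelated sources the intensities add, so convert each level to linear form, sum, and take 10·log₁₀ of the total.
Σ 10^(L/10) = 10^(89.8/10) + 10^(80.9/10) + 10^(82.8/10) = 1.269e+09.
L_total = 10·log₁₀(1.269e+09) = 91.03 dB SPL.

91.0 dB SPL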